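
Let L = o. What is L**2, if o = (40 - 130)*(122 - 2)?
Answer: 116640000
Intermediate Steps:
o = -10800 (o = -90*120 = -10800)
L = -10800
L**2 = (-10800)**2 = 116640000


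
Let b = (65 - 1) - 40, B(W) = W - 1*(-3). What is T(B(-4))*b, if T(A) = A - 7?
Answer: -192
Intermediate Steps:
B(W) = 3 + W (B(W) = W + 3 = 3 + W)
b = 24 (b = 64 - 40 = 24)
T(A) = -7 + A
T(B(-4))*b = (-7 + (3 - 4))*24 = (-7 - 1)*24 = -8*24 = -192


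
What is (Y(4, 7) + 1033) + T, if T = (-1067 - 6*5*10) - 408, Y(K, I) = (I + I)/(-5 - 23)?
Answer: -1485/2 ≈ -742.50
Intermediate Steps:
Y(K, I) = -I/14 (Y(K, I) = (2*I)/(-28) = (2*I)*(-1/28) = -I/14)
T = -1775 (T = (-1067 - 30*10) - 408 = (-1067 - 300) - 408 = -1367 - 408 = -1775)
(Y(4, 7) + 1033) + T = (-1/14*7 + 1033) - 1775 = (-½ + 1033) - 1775 = 2065/2 - 1775 = -1485/2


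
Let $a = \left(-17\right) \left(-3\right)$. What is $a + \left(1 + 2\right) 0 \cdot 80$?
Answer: $51$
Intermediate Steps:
$a = 51$
$a + \left(1 + 2\right) 0 \cdot 80 = 51 + \left(1 + 2\right) 0 \cdot 80 = 51 + 3 \cdot 0 \cdot 80 = 51 + 0 \cdot 80 = 51 + 0 = 51$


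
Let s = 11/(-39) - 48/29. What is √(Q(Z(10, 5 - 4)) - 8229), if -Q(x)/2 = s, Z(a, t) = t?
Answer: I*√10521259827/1131 ≈ 90.693*I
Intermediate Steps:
s = -2191/1131 (s = 11*(-1/39) - 48*1/29 = -11/39 - 48/29 = -2191/1131 ≈ -1.9372)
Q(x) = 4382/1131 (Q(x) = -2*(-2191/1131) = 4382/1131)
√(Q(Z(10, 5 - 4)) - 8229) = √(4382/1131 - 8229) = √(-9302617/1131) = I*√10521259827/1131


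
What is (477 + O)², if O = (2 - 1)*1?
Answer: 228484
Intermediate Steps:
O = 1 (O = 1*1 = 1)
(477 + O)² = (477 + 1)² = 478² = 228484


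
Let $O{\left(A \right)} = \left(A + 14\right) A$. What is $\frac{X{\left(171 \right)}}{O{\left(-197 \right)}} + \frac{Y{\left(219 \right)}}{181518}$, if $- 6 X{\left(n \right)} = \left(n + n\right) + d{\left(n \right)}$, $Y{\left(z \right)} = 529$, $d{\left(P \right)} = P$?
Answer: $\frac{591865}{1090650903} \approx 0.00054267$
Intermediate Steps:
$O{\left(A \right)} = A \left(14 + A\right)$ ($O{\left(A \right)} = \left(14 + A\right) A = A \left(14 + A\right)$)
$X{\left(n \right)} = - \frac{n}{2}$ ($X{\left(n \right)} = - \frac{\left(n + n\right) + n}{6} = - \frac{2 n + n}{6} = - \frac{3 n}{6} = - \frac{n}{2}$)
$\frac{X{\left(171 \right)}}{O{\left(-197 \right)}} + \frac{Y{\left(219 \right)}}{181518} = \frac{\left(- \frac{1}{2}\right) 171}{\left(-197\right) \left(14 - 197\right)} + \frac{529}{181518} = - \frac{171}{2 \left(\left(-197\right) \left(-183\right)\right)} + 529 \cdot \frac{1}{181518} = - \frac{171}{2 \cdot 36051} + \frac{529}{181518} = \left(- \frac{171}{2}\right) \frac{1}{36051} + \frac{529}{181518} = - \frac{57}{24034} + \frac{529}{181518} = \frac{591865}{1090650903}$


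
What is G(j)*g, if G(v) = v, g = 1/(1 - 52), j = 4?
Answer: -4/51 ≈ -0.078431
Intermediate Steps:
g = -1/51 (g = 1/(-51) = -1/51 ≈ -0.019608)
G(j)*g = 4*(-1/51) = -4/51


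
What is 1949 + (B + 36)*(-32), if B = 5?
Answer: 637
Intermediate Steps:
1949 + (B + 36)*(-32) = 1949 + (5 + 36)*(-32) = 1949 + 41*(-32) = 1949 - 1312 = 637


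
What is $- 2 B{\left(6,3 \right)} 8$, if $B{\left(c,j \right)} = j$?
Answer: $-48$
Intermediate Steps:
$- 2 B{\left(6,3 \right)} 8 = \left(-2\right) 3 \cdot 8 = \left(-6\right) 8 = -48$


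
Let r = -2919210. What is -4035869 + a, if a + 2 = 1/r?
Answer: -11781554981911/2919210 ≈ -4.0359e+6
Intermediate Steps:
a = -5838421/2919210 (a = -2 + 1/(-2919210) = -2 - 1/2919210 = -5838421/2919210 ≈ -2.0000)
-4035869 + a = -4035869 - 5838421/2919210 = -11781554981911/2919210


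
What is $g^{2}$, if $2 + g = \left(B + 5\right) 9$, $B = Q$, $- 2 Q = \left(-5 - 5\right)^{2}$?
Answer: $165649$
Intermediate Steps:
$Q = -50$ ($Q = - \frac{\left(-5 - 5\right)^{2}}{2} = - \frac{\left(-10\right)^{2}}{2} = \left(- \frac{1}{2}\right) 100 = -50$)
$B = -50$
$g = -407$ ($g = -2 + \left(-50 + 5\right) 9 = -2 - 405 = -407$)
$g^{2} = \left(-407\right)^{2} = 165649$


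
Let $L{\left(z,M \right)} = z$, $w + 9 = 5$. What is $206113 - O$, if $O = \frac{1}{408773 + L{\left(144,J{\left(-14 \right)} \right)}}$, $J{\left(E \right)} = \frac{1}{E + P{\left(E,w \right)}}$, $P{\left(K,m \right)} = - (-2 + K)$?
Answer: $\frac{84283109620}{408917} \approx 2.0611 \cdot 10^{5}$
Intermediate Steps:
$w = -4$ ($w = -9 + 5 = -4$)
$P{\left(K,m \right)} = 2 - K$
$J{\left(E \right)} = \frac{1}{2}$ ($J{\left(E \right)} = \frac{1}{E - \left(-2 + E\right)} = \frac{1}{2}$)
$O = \frac{1}{408917}$ ($O = \frac{1}{408773 + 144} = \frac{1}{408917} \approx 2.4455 \cdot 10^{-6}$)
$206113 - O = 206113 - \frac{1}{408917} = \frac{84283109620}{408917}$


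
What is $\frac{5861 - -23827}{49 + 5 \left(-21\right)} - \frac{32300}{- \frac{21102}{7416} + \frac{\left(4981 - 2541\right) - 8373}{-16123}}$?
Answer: $\frac{4322509854267}{345599821} \approx 12507.0$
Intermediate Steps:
$\frac{5861 - -23827}{49 + 5 \left(-21\right)} - \frac{32300}{- \frac{21102}{7416} + \frac{\left(4981 - 2541\right) - 8373}{-16123}} = \frac{5861 + 23827}{49 - 105} - \frac{32300}{\left(-21102\right) \frac{1}{7416} + \left(2440 - 8373\right) \left(- \frac{1}{16123}\right)} = \frac{29688}{-56} - \frac{32300}{- \frac{3517}{1236} - - \frac{5933}{16123}} = 29688 \left(- \frac{1}{56}\right) - \frac{32300}{- \frac{3517}{1236} + \frac{5933}{16123}} = - \frac{3711}{7} - \frac{32300}{- \frac{49371403}{19928028}} = - \frac{3711}{7} - - \frac{643675304400}{49371403} = - \frac{3711}{7} + \frac{643675304400}{49371403} = \frac{4322509854267}{345599821}$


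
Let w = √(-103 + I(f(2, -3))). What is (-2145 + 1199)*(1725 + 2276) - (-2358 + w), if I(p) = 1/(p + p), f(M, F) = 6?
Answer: -3782588 - I*√3705/6 ≈ -3.7826e+6 - 10.145*I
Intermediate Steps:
I(p) = 1/(2*p)
w = I*√3705/6 (w = √(-103 + (½)/6) = √(-103 + (½)*(⅙)) = √(-103 + 1/12) = √(-1235/12) = I*√3705/6 ≈ 10.145*I)
(-2145 + 1199)*(1725 + 2276) - (-2358 + w) = (-2145 + 1199)*(1725 + 2276) - (-2358 + I*√3705/6) = -946*4001 + (2358 - I*√3705/6) = -3784946 + (2358 - I*√3705/6) = -3782588 - I*√3705/6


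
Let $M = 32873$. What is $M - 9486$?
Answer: $23387$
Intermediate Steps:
$M - 9486 = 32873 - 9486 = 23387$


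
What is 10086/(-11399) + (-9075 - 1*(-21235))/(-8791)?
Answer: -227277866/100208609 ≈ -2.2680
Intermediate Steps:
10086/(-11399) + (-9075 - 1*(-21235))/(-8791) = 10086*(-1/11399) + (-9075 + 21235)*(-1/8791) = -10086/11399 + 12160*(-1/8791) = -10086/11399 - 12160/8791 = -227277866/100208609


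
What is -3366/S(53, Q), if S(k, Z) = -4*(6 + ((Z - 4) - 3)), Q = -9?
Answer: -1683/20 ≈ -84.150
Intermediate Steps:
S(k, Z) = 4 - 4*Z (S(k, Z) = -4*(6 + ((-4 + Z) - 3)) = -4*(6 + (-7 + Z)) = -4*(-1 + Z) = 4 - 4*Z)
-3366/S(53, Q) = -3366/(4 - 4*(-9)) = -3366/(4 + 36) = -3366/40 = -3366*1/40 = -1683/20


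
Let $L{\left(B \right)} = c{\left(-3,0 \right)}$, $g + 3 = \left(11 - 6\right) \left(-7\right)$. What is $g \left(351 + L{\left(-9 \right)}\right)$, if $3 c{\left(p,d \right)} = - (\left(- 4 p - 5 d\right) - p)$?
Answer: $-13148$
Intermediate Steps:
$g = -38$ ($g = -3 + \left(11 - 6\right) \left(-7\right) = -3 + 5 \left(-7\right) = -3 - 35 = -38$)
$c{\left(p,d \right)} = \frac{5 d}{3} + \frac{5 p}{3}$ ($c{\left(p,d \right)} = \frac{\left(-1\right) \left(\left(- 4 p - 5 d\right) - p\right)}{3} = \frac{\left(-1\right) \left(\left(- 5 d - 4 p\right) - p\right)}{3} = \frac{\left(-1\right) \left(- 5 d - 5 p\right)}{3} = \frac{5 d + 5 p}{3} = \frac{5 d}{3} + \frac{5 p}{3}$)
$L{\left(B \right)} = -5$ ($L{\left(B \right)} = \frac{5}{3} \cdot 0 + \frac{5}{3} \left(-3\right) = 0 - 5 = -5$)
$g \left(351 + L{\left(-9 \right)}\right) = - 38 \left(351 - 5\right) = \left(-38\right) 346 = -13148$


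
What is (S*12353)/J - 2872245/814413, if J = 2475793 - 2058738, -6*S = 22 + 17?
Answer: -842184682069/226436675810 ≈ -3.7193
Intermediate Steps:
S = -13/2 (S = -(22 + 17)/6 = -1/6*39 = -13/2 ≈ -6.5000)
J = 417055
(S*12353)/J - 2872245/814413 = -13/2*12353/417055 - 2872245/814413 = -160589/2*1/417055 - 2872245*1/814413 = -160589/834110 - 957415/271471 = -842184682069/226436675810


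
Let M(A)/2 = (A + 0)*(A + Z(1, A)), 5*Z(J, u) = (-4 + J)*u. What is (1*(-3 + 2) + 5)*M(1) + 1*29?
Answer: 161/5 ≈ 32.200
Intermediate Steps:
Z(J, u) = u*(-4 + J)/5 (Z(J, u) = ((-4 + J)*u)/5 = (u*(-4 + J))/5 = u*(-4 + J)/5)
M(A) = 4*A²/5 (M(A) = 2*((A + 0)*(A + A*(-4 + 1)/5)) = 2*(A*(A + (⅕)*A*(-3))) = 2*(A*(A - 3*A/5)) = 2*(A*(2*A/5)) = 2*(2*A²/5) = 4*A²/5)
(1*(-3 + 2) + 5)*M(1) + 1*29 = (1*(-3 + 2) + 5)*((⅘)*1²) + 1*29 = (1*(-1) + 5)*((⅘)*1) + 29 = (-1 + 5)*(⅘) + 29 = 4*(⅘) + 29 = 16/5 + 29 = 161/5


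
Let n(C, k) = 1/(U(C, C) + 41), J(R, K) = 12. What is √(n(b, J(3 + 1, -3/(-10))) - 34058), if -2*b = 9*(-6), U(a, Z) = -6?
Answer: I*√41721015/35 ≈ 184.55*I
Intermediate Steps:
b = 27 (b = -9*(-6)/2 = -½*(-54) = 27)
n(C, k) = 1/35 (n(C, k) = 1/(-6 + 41) = 1/35)
√(n(b, J(3 + 1, -3/(-10))) - 34058) = √(1/35 - 34058) = √(-1192029/35) = I*√41721015/35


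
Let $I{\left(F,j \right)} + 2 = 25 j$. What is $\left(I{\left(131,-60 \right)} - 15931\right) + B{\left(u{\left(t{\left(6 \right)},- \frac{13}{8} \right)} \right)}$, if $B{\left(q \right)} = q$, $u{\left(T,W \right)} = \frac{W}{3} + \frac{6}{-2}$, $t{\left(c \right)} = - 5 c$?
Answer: $- \frac{418477}{24} \approx -17437.0$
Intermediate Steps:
$u{\left(T,W \right)} = -3 + \frac{W}{3}$ ($u{\left(T,W \right)} = W \frac{1}{3} + 6 \left(- \frac{1}{2}\right) = \frac{W}{3} - 3 = -3 + \frac{W}{3}$)
$I{\left(F,j \right)} = -2 + 25 j$
$\left(I{\left(131,-60 \right)} - 15931\right) + B{\left(u{\left(t{\left(6 \right)},- \frac{13}{8} \right)} \right)} = \left(\left(-2 + 25 \left(-60\right)\right) - 15931\right) - \left(3 - \frac{\left(-13\right) \frac{1}{8}}{3}\right) = \left(\left(-2 - 1500\right) - 15931\right) - \left(3 - \frac{\left(-13\right) \frac{1}{8}}{3}\right) = \left(-1502 - 15931\right) + \left(-3 + \frac{1}{3} \left(- \frac{13}{8}\right)\right) = -17433 - \frac{85}{24} = - \frac{418477}{24}$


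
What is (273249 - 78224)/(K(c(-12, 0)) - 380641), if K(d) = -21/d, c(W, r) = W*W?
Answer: -374448/730831 ≈ -0.51236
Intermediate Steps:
c(W, r) = W²
(273249 - 78224)/(K(c(-12, 0)) - 380641) = (273249 - 78224)/(-21/((-12)²) - 380641) = 195025/(-21/144 - 380641) = 195025/(-21*1/144 - 380641) = 195025/(-7/48 - 380641) = 195025/(-18270775/48) = 195025*(-48/18270775) = -374448/730831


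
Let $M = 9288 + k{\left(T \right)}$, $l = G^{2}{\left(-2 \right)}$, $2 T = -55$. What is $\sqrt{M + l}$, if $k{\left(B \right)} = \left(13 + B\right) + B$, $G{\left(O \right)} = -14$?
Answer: $\sqrt{9442} \approx 97.17$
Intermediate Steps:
$T = - \frac{55}{2}$ ($T = \frac{1}{2} \left(-55\right) = - \frac{55}{2} \approx -27.5$)
$k{\left(B \right)} = 13 + 2 B$
$l = 196$ ($l = \left(-14\right)^{2} = 196$)
$M = 9246$ ($M = 9288 + \left(13 + 2 \left(- \frac{55}{2}\right)\right) = 9288 + \left(13 - 55\right) = 9288 - 42 = 9246$)
$\sqrt{M + l} = \sqrt{9246 + 196} = \sqrt{9442}$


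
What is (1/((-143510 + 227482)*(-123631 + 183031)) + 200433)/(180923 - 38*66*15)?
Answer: 999747136634401/714786307250400 ≈ 1.3987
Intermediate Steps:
(1/((-143510 + 227482)*(-123631 + 183031)) + 200433)/(180923 - 38*66*15) = (1/(83972*59400) + 200433)/(180923 - 2508*15) = (1/4987936800 + 200433)/(180923 - 37620) = (1/4987936800 + 200433)/143303 = (999747136634401/4987936800)*(1/143303) = 999747136634401/714786307250400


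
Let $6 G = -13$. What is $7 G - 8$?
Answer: $- \frac{139}{6} \approx -23.167$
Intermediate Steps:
$G = - \frac{13}{6}$ ($G = \frac{1}{6} \left(-13\right) = - \frac{13}{6} \approx -2.1667$)
$7 G - 8 = 7 \left(- \frac{13}{6}\right) - 8 = - \frac{91}{6} - 8 = - \frac{139}{6}$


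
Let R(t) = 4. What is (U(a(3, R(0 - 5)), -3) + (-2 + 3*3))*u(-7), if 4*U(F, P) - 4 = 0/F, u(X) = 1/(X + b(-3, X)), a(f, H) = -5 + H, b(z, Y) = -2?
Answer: -8/9 ≈ -0.88889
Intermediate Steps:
u(X) = 1/(-2 + X) (u(X) = 1/(X - 2) = 1/(-2 + X))
U(F, P) = 1 (U(F, P) = 1 + (0/F)/4 = 1 + (1/4)*0 = 1 + 0 = 1)
(U(a(3, R(0 - 5)), -3) + (-2 + 3*3))*u(-7) = (1 + (-2 + 3*3))/(-2 - 7) = (1 + (-2 + 9))/(-9) = (1 + 7)*(-1/9) = 8*(-1/9) = -8/9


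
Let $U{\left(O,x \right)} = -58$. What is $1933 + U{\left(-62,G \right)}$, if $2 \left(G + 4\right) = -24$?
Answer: $1875$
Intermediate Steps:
$G = -16$ ($G = -4 + \frac{1}{2} \left(-24\right) = -4 - 12 = -16$)
$1933 + U{\left(-62,G \right)} = 1933 - 58 = 1875$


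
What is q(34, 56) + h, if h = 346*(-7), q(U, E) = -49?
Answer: -2471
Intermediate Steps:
h = -2422
q(34, 56) + h = -49 - 2422 = -2471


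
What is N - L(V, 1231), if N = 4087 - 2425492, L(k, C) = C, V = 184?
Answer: -2422636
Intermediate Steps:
N = -2421405
N - L(V, 1231) = -2421405 - 1*1231 = -2421405 - 1231 = -2422636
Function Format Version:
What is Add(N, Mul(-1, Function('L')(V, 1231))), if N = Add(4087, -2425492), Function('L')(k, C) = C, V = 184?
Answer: -2422636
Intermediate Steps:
N = -2421405
Add(N, Mul(-1, Function('L')(V, 1231))) = Add(-2421405, Mul(-1, 1231)) = Add(-2421405, -1231) = -2422636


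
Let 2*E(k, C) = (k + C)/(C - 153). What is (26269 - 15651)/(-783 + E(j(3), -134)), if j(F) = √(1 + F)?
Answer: -3047366/224655 ≈ -13.565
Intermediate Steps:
E(k, C) = (C + k)/(2*(-153 + C)) (E(k, C) = ((k + C)/(C - 153))/2 = ((C + k)/(-153 + C))/2 = (C + k)/(2*(-153 + C)))
(26269 - 15651)/(-783 + E(j(3), -134)) = (26269 - 15651)/(-783 + (-134 + √(1 + 3))/(2*(-153 - 134))) = 10618/(-783 + (½)*(-134 + √4)/(-287)) = 10618/(-783 + (½)*(-1/287)*(-134 + 2)) = 10618/(-783 + (½)*(-1/287)*(-132)) = 10618/(-783 + 66/287) = 10618/(-224655/287) = 10618*(-287/224655) = -3047366/224655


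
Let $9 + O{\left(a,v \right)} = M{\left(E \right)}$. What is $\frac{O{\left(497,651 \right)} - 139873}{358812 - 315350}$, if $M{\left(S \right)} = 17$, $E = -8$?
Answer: $- \frac{139865}{43462} \approx -3.2181$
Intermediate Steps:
$O{\left(a,v \right)} = 8$ ($O{\left(a,v \right)} = -9 + 17 = 8$)
$\frac{O{\left(497,651 \right)} - 139873}{358812 - 315350} = \frac{8 - 139873}{358812 - 315350} = - \frac{139865}{43462}$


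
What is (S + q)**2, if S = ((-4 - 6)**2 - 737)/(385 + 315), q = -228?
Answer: 523997881/10000 ≈ 52400.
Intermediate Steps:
S = -91/100 (S = ((-10)**2 - 737)/700 = (100 - 737)*(1/700) = -637*1/700 = -91/100 ≈ -0.91000)
(S + q)**2 = (-91/100 - 228)**2 = (-22891/100)**2 = 523997881/10000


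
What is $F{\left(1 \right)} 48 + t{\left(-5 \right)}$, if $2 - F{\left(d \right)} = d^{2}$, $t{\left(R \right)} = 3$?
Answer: $51$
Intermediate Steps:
$F{\left(d \right)} = 2 - d^{2}$
$F{\left(1 \right)} 48 + t{\left(-5 \right)} = \left(2 - 1^{2}\right) 48 + 3 = \left(2 - 1\right) 48 + 3 = 1 \cdot 48 + 3 = 48 + 3 = 51$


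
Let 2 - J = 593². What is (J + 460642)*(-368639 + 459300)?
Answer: 9881595695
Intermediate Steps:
J = -351647 (J = 2 - 1*593² = 2 - 1*351649 = 2 - 351649 = -351647)
(J + 460642)*(-368639 + 459300) = (-351647 + 460642)*(-368639 + 459300) = 108995*90661 = 9881595695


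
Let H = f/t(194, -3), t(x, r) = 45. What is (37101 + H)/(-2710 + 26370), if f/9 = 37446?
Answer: 222951/118300 ≈ 1.8846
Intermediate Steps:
f = 337014 (f = 9*37446 = 337014)
H = 37446/5 (H = 337014/45 = 337014*(1/45) = 37446/5 ≈ 7489.2)
(37101 + H)/(-2710 + 26370) = (37101 + 37446/5)/(-2710 + 26370) = (222951/5)/23660 = (222951/5)*(1/23660) = 222951/118300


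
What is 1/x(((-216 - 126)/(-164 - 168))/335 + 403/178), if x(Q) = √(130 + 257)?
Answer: √43/129 ≈ 0.050833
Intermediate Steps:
x(Q) = 3*√43 (x(Q) = √387 = 3*√43)
1/x(((-216 - 126)/(-164 - 168))/335 + 403/178) = 1/(3*√43) = √43/129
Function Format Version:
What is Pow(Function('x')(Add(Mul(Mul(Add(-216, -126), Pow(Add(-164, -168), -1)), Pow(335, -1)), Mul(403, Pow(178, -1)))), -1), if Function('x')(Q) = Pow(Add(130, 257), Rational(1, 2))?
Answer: Mul(Rational(1, 129), Pow(43, Rational(1, 2))) ≈ 0.050833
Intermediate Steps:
Function('x')(Q) = Mul(3, Pow(43, Rational(1, 2))) (Function('x')(Q) = Pow(387, Rational(1, 2)) = Mul(3, Pow(43, Rational(1, 2))))
Pow(Function('x')(Add(Mul(Mul(Add(-216, -126), Pow(Add(-164, -168), -1)), Pow(335, -1)), Mul(403, Pow(178, -1)))), -1) = Pow(Mul(3, Pow(43, Rational(1, 2))), -1) = Mul(Rational(1, 129), Pow(43, Rational(1, 2)))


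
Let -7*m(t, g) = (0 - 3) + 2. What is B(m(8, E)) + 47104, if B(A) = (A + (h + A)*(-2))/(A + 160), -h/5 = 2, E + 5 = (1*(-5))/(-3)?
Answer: 52803723/1121 ≈ 47104.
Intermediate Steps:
E = -10/3 (E = -5 + (1*(-5))/(-3) = -5 - 5*(-⅓) = -5 + 5/3 = -10/3 ≈ -3.3333)
h = -10 (h = -5*2 = -10)
m(t, g) = ⅐ (m(t, g) = -((0 - 3) + 2)/7 = -(-3 + 2)/7 = -⅐*(-1) = ⅐)
B(A) = (20 - A)/(160 + A) (B(A) = (A + (-10 + A)*(-2))/(A + 160) = (A + (20 - 2*A))/(160 + A) = (20 - A)/(160 + A))
B(m(8, E)) + 47104 = (20 - 1*⅐)/(160 + ⅐) + 47104 = (20 - ⅐)/(1121/7) + 47104 = (7/1121)*(139/7) + 47104 = 139/1121 + 47104 = 52803723/1121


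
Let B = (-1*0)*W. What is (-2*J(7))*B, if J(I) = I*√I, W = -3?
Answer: 0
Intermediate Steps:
J(I) = I^(3/2)
B = 0 (B = -1*0*(-3) = 0*(-3) = 0)
(-2*J(7))*B = -14*√7*0 = 0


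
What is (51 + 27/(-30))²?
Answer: 251001/100 ≈ 2510.0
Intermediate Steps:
(51 + 27/(-30))² = (51 + 27*(-1/30))² = (51 - 9/10)² = (501/10)² = 251001/100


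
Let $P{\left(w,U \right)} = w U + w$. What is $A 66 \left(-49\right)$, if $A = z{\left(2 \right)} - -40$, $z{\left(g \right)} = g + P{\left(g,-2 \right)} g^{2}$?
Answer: $-109956$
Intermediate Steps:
$P{\left(w,U \right)} = w + U w$ ($P{\left(w,U \right)} = U w + w = w + U w$)
$z{\left(g \right)} = g - g^{3}$ ($z{\left(g \right)} = g + g \left(1 - 2\right) g^{2} = g + g \left(-1\right) g^{2} = g + - g g^{2} = g - g^{3}$)
$A = 34$ ($A = \left(2 - 2^{3}\right) - -40 = \left(2 - 8\right) + 40 = -6 + 40 = 34$)
$A 66 \left(-49\right) = 34 \cdot 66 \left(-49\right) = 2244 \left(-49\right) = -109956$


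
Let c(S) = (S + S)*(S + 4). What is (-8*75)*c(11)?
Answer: -198000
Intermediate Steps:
c(S) = 2*S*(4 + S) (c(S) = (2*S)*(4 + S) = 2*S*(4 + S))
(-8*75)*c(11) = (-8*75)*(2*11*(4 + 11)) = -1200*11*15 = -600*330 = -198000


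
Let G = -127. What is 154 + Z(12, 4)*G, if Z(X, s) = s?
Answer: -354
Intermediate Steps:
154 + Z(12, 4)*G = 154 + 4*(-127) = 154 - 508 = -354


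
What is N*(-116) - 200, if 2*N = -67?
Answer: 3686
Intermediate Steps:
N = -67/2 (N = (½)*(-67) = -67/2 ≈ -33.500)
N*(-116) - 200 = -67/2*(-116) - 200 = 3886 - 200 = 3686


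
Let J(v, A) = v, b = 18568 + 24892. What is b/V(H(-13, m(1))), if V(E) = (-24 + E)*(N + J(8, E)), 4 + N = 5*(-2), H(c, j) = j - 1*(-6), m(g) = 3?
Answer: 4346/9 ≈ 482.89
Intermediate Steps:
b = 43460
H(c, j) = 6 + j (H(c, j) = j + 6 = 6 + j)
N = -14 (N = -4 + 5*(-2) = -4 - 10 = -14)
V(E) = 144 - 6*E (V(E) = (-24 + E)*(-14 + 8) = (-24 + E)*(-6) = 144 - 6*E)
b/V(H(-13, m(1))) = 43460/(144 - 6*(6 + 3)) = 43460/(144 - 6*9) = 43460/(144 - 54) = 43460/90 = 43460*(1/90) = 4346/9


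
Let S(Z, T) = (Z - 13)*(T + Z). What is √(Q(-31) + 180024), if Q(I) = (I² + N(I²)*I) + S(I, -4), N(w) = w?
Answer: √152734 ≈ 390.81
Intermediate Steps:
S(Z, T) = (-13 + Z)*(T + Z)
Q(I) = 52 + I³ - 17*I + 2*I² (Q(I) = (I² + I²*I) + (I² - 13*(-4) - 13*I - 4*I) = (I² + I³) + (I² + 52 - 13*I - 4*I) = (I² + I³) + (52 + I² - 17*I) = 52 + I³ - 17*I + 2*I²)
√(Q(-31) + 180024) = √((52 + (-31)³ - 17*(-31) + 2*(-31)²) + 180024) = √((52 - 29791 + 527 + 2*961) + 180024) = √((52 - 29791 + 527 + 1922) + 180024) = √(-27290 + 180024) = √152734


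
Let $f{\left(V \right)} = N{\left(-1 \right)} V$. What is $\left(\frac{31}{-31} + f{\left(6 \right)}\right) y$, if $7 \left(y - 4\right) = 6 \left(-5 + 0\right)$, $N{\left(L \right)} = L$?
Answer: $2$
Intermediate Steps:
$f{\left(V \right)} = - V$
$y = - \frac{2}{7}$ ($y = 4 + \frac{6 \left(-5 + 0\right)}{7} = 4 + \frac{6 \left(-5\right)}{7} = 4 + \frac{1}{7} \left(-30\right) = 4 - \frac{30}{7} = - \frac{2}{7} \approx -0.28571$)
$\left(\frac{31}{-31} + f{\left(6 \right)}\right) y = \left(\frac{31}{-31} - 6\right) \left(- \frac{2}{7}\right) = \left(31 \left(- \frac{1}{31}\right) - 6\right) \left(- \frac{2}{7}\right) = \left(-1 - 6\right) \left(- \frac{2}{7}\right) = \left(-7\right) \left(- \frac{2}{7}\right) = 2$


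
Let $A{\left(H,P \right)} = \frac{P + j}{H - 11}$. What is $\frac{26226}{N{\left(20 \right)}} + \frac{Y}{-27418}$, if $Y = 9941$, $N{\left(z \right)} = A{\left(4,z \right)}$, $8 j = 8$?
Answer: $- \frac{239698097}{27418} \approx -8742.4$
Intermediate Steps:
$j = 1$ ($j = \frac{1}{8} \cdot 8 = 1$)
$A{\left(H,P \right)} = \frac{1 + P}{-11 + H}$ ($A{\left(H,P \right)} = \frac{P + 1}{H - 11} = \frac{1 + P}{-11 + H}$)
$N{\left(z \right)} = - \frac{1}{7} - \frac{z}{7}$ ($N{\left(z \right)} = \frac{1 + z}{-11 + 4} = \frac{1 + z}{-7} = - \frac{1 + z}{7} = - \frac{1}{7} - \frac{z}{7}$)
$\frac{26226}{N{\left(20 \right)}} + \frac{Y}{-27418} = \frac{26226}{- \frac{1}{7} - \frac{20}{7}} + \frac{9941}{-27418} = \frac{26226}{- \frac{1}{7} - \frac{20}{7}} + 9941 \left(- \frac{1}{27418}\right) = \frac{26226}{-3} - \frac{9941}{27418} = 26226 \left(- \frac{1}{3}\right) - \frac{9941}{27418} = -8742 - \frac{9941}{27418} = - \frac{239698097}{27418}$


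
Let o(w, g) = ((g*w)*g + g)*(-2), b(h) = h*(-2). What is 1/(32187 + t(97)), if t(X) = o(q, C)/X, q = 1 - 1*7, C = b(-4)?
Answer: 97/3122891 ≈ 3.1061e-5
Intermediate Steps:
b(h) = -2*h
C = 8 (C = -2*(-4) = 8)
q = -6 (q = 1 - 7 = -6)
o(w, g) = -2*g - 2*w*g**2 (o(w, g) = (w*g**2 + g)*(-2) = (g + w*g**2)*(-2) = -2*g - 2*w*g**2)
t(X) = 752/X (t(X) = (-2*8*(1 + 8*(-6)))/X = (-2*8*(1 - 48))/X = (-2*8*(-47))/X = 752/X)
1/(32187 + t(97)) = 1/(32187 + 752/97) = 1/(3122891/97) = 97/3122891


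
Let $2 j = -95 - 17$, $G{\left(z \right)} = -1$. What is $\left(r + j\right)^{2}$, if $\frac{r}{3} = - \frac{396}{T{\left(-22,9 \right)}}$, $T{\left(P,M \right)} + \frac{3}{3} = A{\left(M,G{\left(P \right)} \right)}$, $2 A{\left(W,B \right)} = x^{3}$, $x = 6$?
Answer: $\frac{51552400}{11449} \approx 4502.8$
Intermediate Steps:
$A{\left(W,B \right)} = 108$ ($A{\left(W,B \right)} = \frac{6^{3}}{2} = \frac{1}{2} \cdot 216 = 108$)
$j = -56$ ($j = \frac{-95 - 17}{2} = \frac{1}{2} \left(-112\right) = -56$)
$T{\left(P,M \right)} = 107$ ($T{\left(P,M \right)} = -1 + 108 = 107$)
$r = - \frac{1188}{107}$ ($r = 3 \left(- \frac{396}{107}\right) = - \frac{1188}{107} \approx -11.103$)
$\left(r + j\right)^{2} = \left(- \frac{1188}{107} - 56\right)^{2} = \left(- \frac{7180}{107}\right)^{2} = \frac{51552400}{11449}$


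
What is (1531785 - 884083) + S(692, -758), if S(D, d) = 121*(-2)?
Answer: 647460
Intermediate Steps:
S(D, d) = -242
(1531785 - 884083) + S(692, -758) = (1531785 - 884083) - 242 = 647702 - 242 = 647460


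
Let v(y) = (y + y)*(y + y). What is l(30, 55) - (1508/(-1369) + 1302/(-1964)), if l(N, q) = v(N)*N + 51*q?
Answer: 148963960265/1344358 ≈ 1.1081e+5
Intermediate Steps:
v(y) = 4*y² (v(y) = (2*y)*(2*y) = 4*y²)
l(N, q) = 4*N³ + 51*q (l(N, q) = (4*N²)*N + 51*q = 4*N³ + 51*q)
l(30, 55) - (1508/(-1369) + 1302/(-1964)) = (4*30³ + 51*55) - (1508/(-1369) + 1302/(-1964)) = (4*27000 + 2805) - (1508*(-1/1369) + 1302*(-1/1964)) = (108000 + 2805) - (-1508/1369 - 651/982) = 110805 - 1*(-2372075/1344358) = 110805 + 2372075/1344358 = 148963960265/1344358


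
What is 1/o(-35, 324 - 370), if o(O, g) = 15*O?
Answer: -1/525 ≈ -0.0019048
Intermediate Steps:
1/o(-35, 324 - 370) = 1/(15*(-35)) = 1/(-525) = -1/525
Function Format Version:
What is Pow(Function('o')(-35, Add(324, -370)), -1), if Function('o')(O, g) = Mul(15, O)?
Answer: Rational(-1, 525) ≈ -0.0019048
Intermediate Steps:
Pow(Function('o')(-35, Add(324, -370)), -1) = Pow(Mul(15, -35), -1) = Pow(-525, -1) = Rational(-1, 525)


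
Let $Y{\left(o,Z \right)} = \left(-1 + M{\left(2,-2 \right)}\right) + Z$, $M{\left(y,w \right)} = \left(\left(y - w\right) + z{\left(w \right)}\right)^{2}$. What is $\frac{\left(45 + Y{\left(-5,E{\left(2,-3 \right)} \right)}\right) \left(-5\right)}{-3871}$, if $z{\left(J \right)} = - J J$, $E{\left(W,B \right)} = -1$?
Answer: $\frac{215}{3871} \approx 0.055541$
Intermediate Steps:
$z{\left(J \right)} = - J^{2}$
$M{\left(y,w \right)} = \left(y - w - w^{2}\right)^{2}$ ($M{\left(y,w \right)} = \left(\left(y - w\right) - w^{2}\right)^{2} = \left(y - w - w^{2}\right)^{2}$)
$Y{\left(o,Z \right)} = -1 + Z$ ($Y{\left(o,Z \right)} = \left(-1 + \left(-2 + \left(-2\right)^{2} - 2\right)^{2}\right) + Z = \left(-1 + \left(-2 + 4 - 2\right)^{2}\right) + Z = \left(-1 + 0^{2}\right) + Z = \left(-1 + 0\right) + Z = -1 + Z$)
$\frac{\left(45 + Y{\left(-5,E{\left(2,-3 \right)} \right)}\right) \left(-5\right)}{-3871} = \frac{\left(45 - 2\right) \left(-5\right)}{-3871} = \left(45 - 2\right) \left(-5\right) \left(- \frac{1}{3871}\right) = 43 \left(-5\right) \left(- \frac{1}{3871}\right) = \left(-215\right) \left(- \frac{1}{3871}\right) = \frac{215}{3871}$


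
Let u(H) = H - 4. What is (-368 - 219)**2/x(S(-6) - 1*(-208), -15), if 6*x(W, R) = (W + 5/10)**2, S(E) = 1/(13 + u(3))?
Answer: 297707616/6265009 ≈ 47.519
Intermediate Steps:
u(H) = -4 + H
S(E) = 1/12 (S(E) = 1/(13 + (-4 + 3)) = 1/(13 - 1) = 1/12)
x(W, R) = (1/2 + W)**2/6 (x(W, R) = (W + 5/10)**2/6 = (W + 5*(1/10))**2/6 = (W + 1/2)**2/6 = (1/2 + W)**2/6)
(-368 - 219)**2/x(S(-6) - 1*(-208), -15) = (-368 - 219)**2/(((1 + 2*(1/12 - 1*(-208)))**2/24)) = (-587)**2/(((1 + 2*(1/12 + 208))**2/24)) = 344569/(((1 + 2*(2497/12))**2/24)) = 344569/(((1 + 2497/6)**2/24)) = 344569/(((2503/6)**2/24)) = 344569/(((1/24)*(6265009/36))) = 344569/(6265009/864) = 344569*(864/6265009) = 297707616/6265009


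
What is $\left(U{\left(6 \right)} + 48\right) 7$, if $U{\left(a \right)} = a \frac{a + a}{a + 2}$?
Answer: $399$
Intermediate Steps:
$U{\left(a \right)} = \frac{2 a^{2}}{2 + a}$ ($U{\left(a \right)} = a \frac{2 a}{2 + a} = \frac{2 a^{2}}{2 + a}$)
$\left(U{\left(6 \right)} + 48\right) 7 = \left(\frac{2 \cdot 6^{2}}{2 + 6} + 48\right) 7 = \left(2 \cdot 36 \cdot \frac{1}{8} + 48\right) 7 = \left(9 + 48\right) 7 = 57 \cdot 7 = 399$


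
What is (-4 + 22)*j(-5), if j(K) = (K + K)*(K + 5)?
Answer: 0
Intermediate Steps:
j(K) = 2*K*(5 + K) (j(K) = (2*K)*(5 + K) = 2*K*(5 + K))
(-4 + 22)*j(-5) = (-4 + 22)*(2*(-5)*(5 - 5)) = 18*(2*(-5)*0) = 18*0 = 0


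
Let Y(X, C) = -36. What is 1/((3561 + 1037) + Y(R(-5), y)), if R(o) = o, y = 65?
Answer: 1/4562 ≈ 0.00021920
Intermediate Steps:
1/((3561 + 1037) + Y(R(-5), y)) = 1/((3561 + 1037) - 36) = 1/(4598 - 36) = 1/4562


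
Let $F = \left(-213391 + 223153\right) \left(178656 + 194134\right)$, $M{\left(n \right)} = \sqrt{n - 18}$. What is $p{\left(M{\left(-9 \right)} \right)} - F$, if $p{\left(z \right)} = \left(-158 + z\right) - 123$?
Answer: $-3639176261 + 3 i \sqrt{3} \approx -3.6392 \cdot 10^{9} + 5.1962 i$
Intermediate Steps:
$M{\left(n \right)} = \sqrt{-18 + n}$
$p{\left(z \right)} = -281 + z$
$F = 3639175980$ ($F = 9762 \cdot 372790 = 3639175980$)
$p{\left(M{\left(-9 \right)} \right)} - F = \left(-281 + \sqrt{-18 - 9}\right) - 3639175980 = \left(-281 + \sqrt{-27}\right) - 3639175980 = \left(-281 + 3 i \sqrt{3}\right) - 3639175980 = -3639176261 + 3 i \sqrt{3}$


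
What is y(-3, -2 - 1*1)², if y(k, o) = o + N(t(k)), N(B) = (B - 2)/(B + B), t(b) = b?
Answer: 169/36 ≈ 4.6944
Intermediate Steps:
N(B) = (-2 + B)/(2*B) (N(B) = (-2 + B)/((2*B)) = (-2 + B)*(1/(2*B)) = (-2 + B)/(2*B))
y(k, o) = o + (-2 + k)/(2*k)
y(-3, -2 - 1*1)² = (½ + (-2 - 1*1) - 1/(-3))² = (½ + (-2 - 1) - 1*(-⅓))² = (½ - 3 + ⅓)² = (-13/6)² = 169/36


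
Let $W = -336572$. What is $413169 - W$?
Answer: $749741$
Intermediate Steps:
$413169 - W = 413169 - -336572 = 413169 + 336572 = 749741$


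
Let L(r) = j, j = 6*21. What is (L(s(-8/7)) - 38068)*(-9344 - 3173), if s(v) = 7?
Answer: 474920014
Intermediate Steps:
j = 126
L(r) = 126
(L(s(-8/7)) - 38068)*(-9344 - 3173) = (126 - 38068)*(-9344 - 3173) = -37942*(-12517) = 474920014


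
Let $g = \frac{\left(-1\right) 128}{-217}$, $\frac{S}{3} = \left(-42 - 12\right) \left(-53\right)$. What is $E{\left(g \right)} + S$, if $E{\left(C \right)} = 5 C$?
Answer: $\frac{1863802}{217} \approx 8589.0$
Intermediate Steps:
$S = 8586$ ($S = 3 \left(-42 - 12\right) \left(-53\right) = 3 \left(\left(-54\right) \left(-53\right)\right) = 3 \cdot 2862 = 8586$)
$g = \frac{128}{217}$ ($g = \left(-128\right) \left(- \frac{1}{217}\right) = \frac{128}{217} \approx 0.58986$)
$E{\left(g \right)} + S = 5 \cdot \frac{128}{217} + 8586 = \frac{640}{217} + 8586 = \frac{1863802}{217}$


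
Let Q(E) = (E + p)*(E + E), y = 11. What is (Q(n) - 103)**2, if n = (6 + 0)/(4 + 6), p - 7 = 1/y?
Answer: 664969369/75625 ≈ 8793.0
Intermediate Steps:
p = 78/11 (p = 7 + 1/11 = 78/11 ≈ 7.0909)
n = 3/5 (n = 6/10 = 6*(1/10) = 3/5 ≈ 0.60000)
Q(E) = 2*E*(78/11 + E) (Q(E) = (E + 78/11)*(E + E) = (78/11 + E)*(2*E) = 2*E*(78/11 + E))
(Q(n) - 103)**2 = ((2/11)*(3/5)*(78 + 11*(3/5)) - 103)**2 = ((2/11)*(3/5)*(78 + 33/5) - 103)**2 = ((2/11)*(3/5)*(423/5) - 103)**2 = (2538/275 - 103)**2 = (-25787/275)**2 = 664969369/75625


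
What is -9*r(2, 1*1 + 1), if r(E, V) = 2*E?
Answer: -36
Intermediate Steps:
-9*r(2, 1*1 + 1) = -18*2 = -9*4 = -36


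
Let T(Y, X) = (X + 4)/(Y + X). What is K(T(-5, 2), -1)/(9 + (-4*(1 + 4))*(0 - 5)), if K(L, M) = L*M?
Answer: 2/109 ≈ 0.018349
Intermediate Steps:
T(Y, X) = (4 + X)/(X + Y)
K(T(-5, 2), -1)/(9 + (-4*(1 + 4))*(0 - 5)) = (((4 + 2)/(2 - 5))*(-1))/(9 + (-4*(1 + 4))*(0 - 5)) = ((6/(-3))*(-1))/(9 - 4*5*(-5)) = (-1/3*6*(-1))/(9 - 20*(-5)) = (-2*(-1))/(9 + 100) = 2/109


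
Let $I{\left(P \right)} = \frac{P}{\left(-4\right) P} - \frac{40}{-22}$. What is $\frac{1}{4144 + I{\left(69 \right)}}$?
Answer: $\frac{44}{182405} \approx 0.00024122$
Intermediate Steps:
$I{\left(P \right)} = \frac{69}{44}$ ($I{\left(P \right)} = P \left(- \frac{1}{4 P}\right) - - \frac{20}{11} = - \frac{1}{4} + \frac{20}{11} = \frac{69}{44}$)
$\frac{1}{4144 + I{\left(69 \right)}} = \frac{1}{4144 + \frac{69}{44}} = \frac{1}{\frac{182405}{44}} = \frac{44}{182405}$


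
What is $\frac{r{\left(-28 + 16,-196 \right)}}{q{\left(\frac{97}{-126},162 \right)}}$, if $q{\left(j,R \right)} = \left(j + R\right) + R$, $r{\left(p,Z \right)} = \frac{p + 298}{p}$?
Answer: $- \frac{3003}{40727} \approx -0.073735$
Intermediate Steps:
$r{\left(p,Z \right)} = \frac{298 + p}{p}$
$q{\left(j,R \right)} = j + 2 R$ ($q{\left(j,R \right)} = \left(R + j\right) + R = j + 2 R$)
$\frac{r{\left(-28 + 16,-196 \right)}}{q{\left(\frac{97}{-126},162 \right)}} = \frac{\frac{1}{-28 + 16} \left(298 + \left(-28 + 16\right)\right)}{\frac{97}{-126} + 2 \cdot 162} = \frac{\frac{1}{-12} \left(298 - 12\right)}{97 \left(- \frac{1}{126}\right) + 324} = \frac{\left(- \frac{1}{12}\right) 286}{- \frac{97}{126} + 324} = - \frac{143}{6 \cdot \frac{40727}{126}} = \left(- \frac{143}{6}\right) \frac{126}{40727} = - \frac{3003}{40727}$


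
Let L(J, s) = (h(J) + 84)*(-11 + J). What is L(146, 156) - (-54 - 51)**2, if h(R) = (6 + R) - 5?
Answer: 20160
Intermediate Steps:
h(R) = 1 + R
L(J, s) = (-11 + J)*(85 + J) (L(J, s) = ((1 + J) + 84)*(-11 + J) = (85 + J)*(-11 + J) = (-11 + J)*(85 + J))
L(146, 156) - (-54 - 51)**2 = (-935 + 146**2 + 74*146) - (-54 - 51)**2 = (-935 + 21316 + 10804) - 1*(-105)**2 = 31185 - 1*11025 = 31185 - 11025 = 20160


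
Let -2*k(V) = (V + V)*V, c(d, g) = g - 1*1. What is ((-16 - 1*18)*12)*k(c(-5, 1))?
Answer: 0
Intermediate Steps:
c(d, g) = -1 + g (c(d, g) = g - 1 = -1 + g)
k(V) = -V**2 (k(V) = -(V + V)*V/2 = -2*V*V/2 = -V**2)
((-16 - 1*18)*12)*k(c(-5, 1)) = ((-16 - 1*18)*12)*(-(-1 + 1)**2) = ((-16 - 18)*12)*(-1*0**2) = (-34*12)*(-1*0) = -408*0 = 0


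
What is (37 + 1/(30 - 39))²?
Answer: 110224/81 ≈ 1360.8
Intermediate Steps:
(37 + 1/(30 - 39))² = (37 + 1/(-9))² = (37 - ⅑)² = (332/9)² = 110224/81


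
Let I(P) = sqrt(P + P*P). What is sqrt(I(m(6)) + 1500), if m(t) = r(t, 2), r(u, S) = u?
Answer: sqrt(1500 + sqrt(42)) ≈ 38.813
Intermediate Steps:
m(t) = t
I(P) = sqrt(P + P**2)
sqrt(I(m(6)) + 1500) = sqrt(sqrt(6*(1 + 6)) + 1500) = sqrt(sqrt(6*7) + 1500) = sqrt(sqrt(42) + 1500) = sqrt(1500 + sqrt(42))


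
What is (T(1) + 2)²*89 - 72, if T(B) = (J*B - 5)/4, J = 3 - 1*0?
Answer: 513/4 ≈ 128.25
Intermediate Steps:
J = 3 (J = 3 + 0 = 3)
T(B) = -5/4 + 3*B/4 (T(B) = (3*B - 5)/4 = (-5 + 3*B)*(¼) = -5/4 + 3*B/4)
(T(1) + 2)²*89 - 72 = ((-5/4 + (¾)*1) + 2)²*89 - 72 = ((-5/4 + ¾) + 2)²*89 - 72 = (-½ + 2)²*89 - 72 = (3/2)²*89 - 72 = (9/4)*89 - 72 = 801/4 - 72 = 513/4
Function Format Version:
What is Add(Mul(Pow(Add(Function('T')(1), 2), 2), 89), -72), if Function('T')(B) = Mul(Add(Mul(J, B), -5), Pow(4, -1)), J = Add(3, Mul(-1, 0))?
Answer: Rational(513, 4) ≈ 128.25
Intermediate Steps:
J = 3 (J = Add(3, 0) = 3)
Function('T')(B) = Add(Rational(-5, 4), Mul(Rational(3, 4), B)) (Function('T')(B) = Mul(Add(Mul(3, B), -5), Pow(4, -1)) = Mul(Add(-5, Mul(3, B)), Rational(1, 4)) = Add(Rational(-5, 4), Mul(Rational(3, 4), B)))
Add(Mul(Pow(Add(Function('T')(1), 2), 2), 89), -72) = Add(Mul(Pow(Add(Add(Rational(-5, 4), Mul(Rational(3, 4), 1)), 2), 2), 89), -72) = Add(Mul(Pow(Add(Add(Rational(-5, 4), Rational(3, 4)), 2), 2), 89), -72) = Add(Mul(Pow(Add(Rational(-1, 2), 2), 2), 89), -72) = Add(Mul(Pow(Rational(3, 2), 2), 89), -72) = Add(Mul(Rational(9, 4), 89), -72) = Add(Rational(801, 4), -72) = Rational(513, 4)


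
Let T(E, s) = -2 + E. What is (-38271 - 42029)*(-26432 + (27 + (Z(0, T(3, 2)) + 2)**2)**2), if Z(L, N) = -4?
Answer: 2045321300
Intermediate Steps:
(-38271 - 42029)*(-26432 + (27 + (Z(0, T(3, 2)) + 2)**2)**2) = (-38271 - 42029)*(-26432 + (27 + (-4 + 2)**2)**2) = -80300*(-26432 + (27 + (-2)**2)**2) = -80300*(-26432 + (27 + 4)**2) = -80300*(-26432 + 31**2) = -80300*(-26432 + 961) = -80300*(-25471) = 2045321300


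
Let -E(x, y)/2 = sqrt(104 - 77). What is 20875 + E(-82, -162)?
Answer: 20875 - 6*sqrt(3) ≈ 20865.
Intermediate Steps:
E(x, y) = -6*sqrt(3) (E(x, y) = -2*sqrt(104 - 77) = -6*sqrt(3))
20875 + E(-82, -162) = 20875 - 6*sqrt(3)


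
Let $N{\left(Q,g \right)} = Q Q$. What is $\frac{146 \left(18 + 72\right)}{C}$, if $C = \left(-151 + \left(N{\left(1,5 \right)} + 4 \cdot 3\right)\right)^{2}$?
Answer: $\frac{365}{529} \approx 0.68998$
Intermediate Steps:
$N{\left(Q,g \right)} = Q^{2}$
$C = 19044$ ($C = \left(-151 + \left(1^{2} + 4 \cdot 3\right)\right)^{2} = \left(-151 + \left(1 + 12\right)\right)^{2} = \left(-151 + 13\right)^{2} = \left(-138\right)^{2} = 19044$)
$\frac{146 \left(18 + 72\right)}{C} = \frac{146 \left(18 + 72\right)}{19044} = 146 \cdot 90 \cdot \frac{1}{19044} = 13140 \cdot \frac{1}{19044} = \frac{365}{529}$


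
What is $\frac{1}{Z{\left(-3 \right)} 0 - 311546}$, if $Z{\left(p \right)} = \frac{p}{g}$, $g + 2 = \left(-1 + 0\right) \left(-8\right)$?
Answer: $- \frac{1}{311546} \approx -3.2098 \cdot 10^{-6}$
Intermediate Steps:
$g = 6$ ($g = -2 + \left(-1 + 0\right) \left(-8\right) = -2 - -8 = -2 + 8 = 6$)
$Z{\left(p \right)} = \frac{p}{6}$
$\frac{1}{Z{\left(-3 \right)} 0 - 311546} = \frac{1}{\frac{1}{6} \left(-3\right) 0 - 311546} = \frac{1}{\left(- \frac{1}{2}\right) 0 - 311546} = \frac{1}{0 - 311546} = \frac{1}{-311546} = - \frac{1}{311546}$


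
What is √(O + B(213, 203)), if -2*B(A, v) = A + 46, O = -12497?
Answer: I*√50506/2 ≈ 112.37*I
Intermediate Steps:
B(A, v) = -23 - A/2 (B(A, v) = -(A + 46)/2 = -(46 + A)/2 = -23 - A/2)
√(O + B(213, 203)) = √(-12497 + (-23 - ½*213)) = √(-12497 + (-23 - 213/2)) = √(-12497 - 259/2) = √(-25253/2) = I*√50506/2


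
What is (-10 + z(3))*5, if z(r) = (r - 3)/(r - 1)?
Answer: -50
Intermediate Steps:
z(r) = (-3 + r)/(-1 + r)
(-10 + z(3))*5 = (-10 + (-3 + 3)/(-1 + 3))*5 = (-10 + 0/2)*5 = (-10 + (½)*0)*5 = (-10 + 0)*5 = -10*5 = -50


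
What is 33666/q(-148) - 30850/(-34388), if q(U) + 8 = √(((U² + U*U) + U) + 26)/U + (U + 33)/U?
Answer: -91564569879373/18897495550 + 14947704*√4854/1099075 ≈ -3897.8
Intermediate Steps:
q(U) = -8 + √(26 + U + 2*U²)/U + (33 + U)/U (q(U) = -8 + (√(((U² + U*U) + U) + 26)/U + (U + 33)/U) = -8 + (√(((U² + U²) + U) + 26)/U + (33 + U)/U) = -8 + (√((2*U² + U) + 26)/U + (33 + U)/U) = -8 + (√((U + 2*U²) + 26)/U + (33 + U)/U) = -8 + (√(26 + U + 2*U²)/U + (33 + U)/U) = -8 + √(26 + U + 2*U²)/U + (33 + U)/U)
33666/q(-148) - 30850/(-34388) = 33666/(((33 + √(26 - 148 + 2*(-148)²) - 7*(-148))/(-148))) - 30850/(-34388) = 33666/((-(33 + √(26 - 148 + 2*21904) + 1036)/148)) - 30850*(-1/34388) = 33666/((-(33 + √(26 - 148 + 43808) + 1036)/148)) + 15425/17194 = 33666/((-(33 + √43686 + 1036)/148)) + 15425/17194 = 33666/((-(33 + 3*√4854 + 1036)/148)) + 15425/17194 = 33666/((-(1069 + 3*√4854)/148)) + 15425/17194 = 33666/(-1069/148 - 3*√4854/148) + 15425/17194 = 15425/17194 + 33666/(-1069/148 - 3*√4854/148)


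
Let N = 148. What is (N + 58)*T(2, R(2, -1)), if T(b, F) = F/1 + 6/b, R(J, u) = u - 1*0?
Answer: 412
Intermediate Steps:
R(J, u) = u (R(J, u) = u + 0 = u)
T(b, F) = F + 6/b (T(b, F) = F*1 + 6/b = F + 6/b)
(N + 58)*T(2, R(2, -1)) = (148 + 58)*(-1 + 6/2) = 206*(-1 + 6*(½)) = 206*(-1 + 3) = 206*2 = 412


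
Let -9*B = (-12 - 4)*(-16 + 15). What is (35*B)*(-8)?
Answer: 4480/9 ≈ 497.78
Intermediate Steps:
B = -16/9 (B = -(-12 - 4)*(-16 + 15)/9 = -(-16)*(-1)/9 = -⅑*16 = -16/9 ≈ -1.7778)
(35*B)*(-8) = (35*(-16/9))*(-8) = -560/9*(-8) = 4480/9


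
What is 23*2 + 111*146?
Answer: 16252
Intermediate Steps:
23*2 + 111*146 = 46 + 16206 = 16252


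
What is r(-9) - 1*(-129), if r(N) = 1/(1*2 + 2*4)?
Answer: 1291/10 ≈ 129.10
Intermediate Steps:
r(N) = ⅒ (r(N) = 1/(2 + 8) = 1/10 = ⅒)
r(-9) - 1*(-129) = ⅒ - 1*(-129) = ⅒ + 129 = 1291/10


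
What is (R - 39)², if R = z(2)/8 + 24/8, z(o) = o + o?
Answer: 5041/4 ≈ 1260.3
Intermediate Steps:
z(o) = 2*o
R = 7/2 (R = (2*2)/8 + 24/8 = 4*(⅛) + 24*(⅛) = ½ + 3 = 7/2 ≈ 3.5000)
(R - 39)² = (7/2 - 39)² = (-71/2)² = 5041/4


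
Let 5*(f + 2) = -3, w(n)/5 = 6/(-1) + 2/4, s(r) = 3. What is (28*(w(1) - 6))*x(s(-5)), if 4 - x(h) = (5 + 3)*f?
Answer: -116312/5 ≈ -23262.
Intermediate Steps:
w(n) = -55/2 (w(n) = 5*(6/(-1) + 2/4) = 5*(6*(-1) + 2*(¼)) = 5*(-6 + ½) = 5*(-11/2) = -55/2)
f = -13/5 (f = -2 + (⅕)*(-3) = -2 - ⅗ = -13/5 ≈ -2.6000)
x(h) = 124/5 (x(h) = 4 - (5 + 3)*(-13)/5 = 4 - 8*(-13)/5 = 4 - 1*(-104/5) = 4 + 104/5 = 124/5)
(28*(w(1) - 6))*x(s(-5)) = (28*(-55/2 - 6))*(124/5) = (28*(-67/2))*(124/5) = -938*124/5 = -116312/5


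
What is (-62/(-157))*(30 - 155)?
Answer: -7750/157 ≈ -49.363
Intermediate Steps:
(-62/(-157))*(30 - 155) = -62*(-1/157)*(-125) = (62/157)*(-125) = -7750/157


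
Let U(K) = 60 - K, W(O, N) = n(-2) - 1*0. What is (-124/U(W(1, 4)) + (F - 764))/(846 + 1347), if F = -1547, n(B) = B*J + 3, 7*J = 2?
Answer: -30071/28509 ≈ -1.0548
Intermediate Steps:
J = 2/7 (J = (1/7)*2 = 2/7 ≈ 0.28571)
n(B) = 3 + 2*B/7 (n(B) = B*(2/7) + 3 = 2*B/7 + 3 = 3 + 2*B/7)
W(O, N) = 17/7 (W(O, N) = (3 + (2/7)*(-2)) - 1*0 = (3 - 4/7) + 0 = 17/7 + 0 = 17/7)
(-124/U(W(1, 4)) + (F - 764))/(846 + 1347) = (-124/(60 - 1*17/7) + (-1547 - 764))/(846 + 1347) = (-124/(60 - 17/7) - 2311)/2193 = (-124/403/7 - 2311)*(1/2193) = (-124*7/403 - 2311)*(1/2193) = (-28/13 - 2311)*(1/2193) = -30071/13*1/2193 = -30071/28509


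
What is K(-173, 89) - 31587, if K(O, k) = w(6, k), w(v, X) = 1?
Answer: -31586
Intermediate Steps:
K(O, k) = 1
K(-173, 89) - 31587 = 1 - 31587 = -31586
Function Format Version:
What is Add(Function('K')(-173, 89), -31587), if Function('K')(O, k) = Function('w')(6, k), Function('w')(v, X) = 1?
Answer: -31586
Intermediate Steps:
Function('K')(O, k) = 1
Add(Function('K')(-173, 89), -31587) = Add(1, -31587) = -31586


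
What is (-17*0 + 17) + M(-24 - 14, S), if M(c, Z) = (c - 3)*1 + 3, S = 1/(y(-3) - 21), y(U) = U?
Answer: -21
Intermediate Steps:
S = -1/24 (S = 1/(-3 - 21) = 1/(-24) = -1/24 ≈ -0.041667)
M(c, Z) = c (M(c, Z) = (-3 + c)*1 + 3 = (-3 + c) + 3 = c)
(-17*0 + 17) + M(-24 - 14, S) = (-17*0 + 17) + (-24 - 14) = (0 + 17) - 38 = 17 - 38 = -21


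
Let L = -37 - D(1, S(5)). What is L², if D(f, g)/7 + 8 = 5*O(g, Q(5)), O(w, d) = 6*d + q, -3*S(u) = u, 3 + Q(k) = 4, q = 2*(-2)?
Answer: 2601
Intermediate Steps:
q = -4
Q(k) = 1 (Q(k) = -3 + 4 = 1)
S(u) = -u/3
O(w, d) = -4 + 6*d (O(w, d) = 6*d - 4 = -4 + 6*d)
D(f, g) = 14 (D(f, g) = -56 + 7*(5*(-4 + 6*1)) = -56 + 7*(5*(-4 + 6)) = -56 + 7*(5*2) = -56 + 7*10 = -56 + 70 = 14)
L = -51 (L = -37 - 1*14 = -37 - 14 = -51)
L² = (-51)² = 2601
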